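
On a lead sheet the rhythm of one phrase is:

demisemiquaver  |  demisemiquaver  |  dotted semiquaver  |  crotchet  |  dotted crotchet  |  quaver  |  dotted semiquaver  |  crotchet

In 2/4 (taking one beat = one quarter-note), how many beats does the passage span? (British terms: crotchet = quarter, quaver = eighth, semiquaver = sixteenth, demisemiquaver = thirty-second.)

One quarter-note beat = 8 thirty-second notes.
In thirty-second notes: demisemiquaver = 1; demisemiquaver = 1; dotted semiquaver = 3; crotchet = 8; dotted crotchet = 12; quaver = 4; dotted semiquaver = 3; crotchet = 8.
Total: 1 + 1 + 3 + 8 + 12 + 4 + 3 + 8 = 40.
40 ÷ 8 = 5 beats.

5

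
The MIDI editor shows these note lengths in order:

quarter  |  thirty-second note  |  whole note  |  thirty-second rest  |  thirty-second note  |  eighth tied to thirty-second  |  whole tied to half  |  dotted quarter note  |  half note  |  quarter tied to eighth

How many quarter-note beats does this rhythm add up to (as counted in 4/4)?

One quarter-note beat = 8 thirty-second notes.
In thirty-second notes: quarter = 8; thirty-second note = 1; whole note = 32; thirty-second rest = 1; thirty-second note = 1; eighth tied to thirty-second (eighth + thirty-second) = 5; whole tied to half (whole + half) = 48; dotted quarter note = 12; half note = 16; quarter tied to eighth (quarter + eighth) = 12.
Sum: 8 + 1 + 32 + 1 + 1 + 5 + 48 + 12 + 16 + 12 = 136.
136 ÷ 8 = 17 beats.

17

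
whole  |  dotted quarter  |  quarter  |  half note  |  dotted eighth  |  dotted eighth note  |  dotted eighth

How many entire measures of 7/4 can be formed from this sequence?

1

One bar of 7/4 = 28 sixteenth notes.
Convert each value to sixteenth notes: whole = 16; dotted quarter = 6; quarter = 4; half note = 8; dotted eighth = 3; dotted eighth note = 3; dotted eighth = 3.
Altogether 16 + 6 + 4 + 8 + 3 + 3 + 3 = 43.
43 ÷ 28 = 1 complete bar with 15 left over.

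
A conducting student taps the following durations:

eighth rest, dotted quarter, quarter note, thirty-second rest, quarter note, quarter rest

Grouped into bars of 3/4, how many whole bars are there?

1

One bar of 3/4 = 24 thirty-second notes.
Working in thirty-second notes: eighth rest = 4; dotted quarter = 12; quarter note = 8; thirty-second rest = 1; quarter note = 8; quarter rest = 8.
Sum: 4 + 12 + 8 + 1 + 8 + 8 = 41.
41 ÷ 24 = 1 complete bar with 17 left over.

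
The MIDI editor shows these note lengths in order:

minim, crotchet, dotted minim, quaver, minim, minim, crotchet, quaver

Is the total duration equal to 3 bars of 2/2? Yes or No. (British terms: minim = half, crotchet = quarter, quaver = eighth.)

One bar of 2/2 = 8 eighth notes, so 3 bars = 24.
In eighth notes: minim = 4; crotchet = 2; dotted minim = 6; quaver = 1; minim = 4; minim = 4; crotchet = 2; quaver = 1.
Altogether 4 + 2 + 6 + 1 + 4 + 4 + 2 + 1 = 24.
24 equals 24, so the answer is Yes.

Yes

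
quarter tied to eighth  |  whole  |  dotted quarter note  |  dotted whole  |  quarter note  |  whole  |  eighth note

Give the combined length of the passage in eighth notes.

37

Each duration in eighth notes: quarter tied to eighth (quarter + eighth) = 3; whole = 8; dotted quarter note = 3; dotted whole = 12; quarter note = 2; whole = 8; eighth note = 1.
Sum: 3 + 8 + 3 + 12 + 2 + 8 + 1 = 37 eighth notes.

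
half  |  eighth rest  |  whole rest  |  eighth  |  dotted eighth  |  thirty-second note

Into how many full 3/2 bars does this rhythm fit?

1

One bar of 3/2 = 48 thirty-second notes.
In thirty-second notes: half = 16; eighth rest = 4; whole rest = 32; eighth = 4; dotted eighth = 6; thirty-second note = 1.
Altogether 16 + 4 + 32 + 4 + 6 + 1 = 63.
63 ÷ 48 = 1 complete bar with 15 left over.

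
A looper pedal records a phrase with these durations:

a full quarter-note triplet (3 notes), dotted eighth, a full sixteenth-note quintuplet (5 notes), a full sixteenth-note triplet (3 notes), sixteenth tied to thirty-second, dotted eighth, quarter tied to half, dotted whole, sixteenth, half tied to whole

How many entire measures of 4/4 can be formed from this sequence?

5

One bar of 4/4 = 32 thirty-second notes.
Convert each value to thirty-second notes: a full quarter-note triplet (3 notes) (three triplet quarters span one half) = 16; dotted eighth = 6; a full sixteenth-note quintuplet (5 notes) (five quintuplet sixteenths span one quarter) = 8; a full sixteenth-note triplet (3 notes) (three triplet sixteenths span one eighth) = 4; sixteenth tied to thirty-second (sixteenth + thirty-second) = 3; dotted eighth = 6; quarter tied to half (quarter + half) = 24; dotted whole = 48; sixteenth = 2; half tied to whole (half + whole) = 48.
Altogether 16 + 6 + 8 + 4 + 3 + 6 + 24 + 48 + 2 + 48 = 165.
165 ÷ 32 = 5 complete bars with 5 left over.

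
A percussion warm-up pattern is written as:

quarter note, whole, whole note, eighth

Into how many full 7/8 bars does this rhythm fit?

One bar of 7/8 = 7 eighth notes.
In eighth notes: quarter note = 2; whole = 8; whole note = 8; eighth = 1.
Altogether 2 + 8 + 8 + 1 = 19.
19 ÷ 7 = 2 complete bars with 5 left over.

2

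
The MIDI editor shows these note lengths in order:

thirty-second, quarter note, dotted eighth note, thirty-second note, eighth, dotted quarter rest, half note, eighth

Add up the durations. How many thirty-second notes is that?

Convert each value to thirty-second notes: thirty-second = 1; quarter note = 8; dotted eighth note = 6; thirty-second note = 1; eighth = 4; dotted quarter rest = 12; half note = 16; eighth = 4.
Altogether 1 + 8 + 6 + 1 + 4 + 12 + 16 + 4 = 52 thirty-second notes.

52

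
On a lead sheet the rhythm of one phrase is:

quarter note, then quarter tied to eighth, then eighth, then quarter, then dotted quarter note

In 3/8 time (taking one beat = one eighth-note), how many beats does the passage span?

11

One eighth-note beat = 2 sixteenth notes.
In sixteenth notes: quarter note = 4; quarter tied to eighth (quarter + eighth) = 6; eighth = 2; quarter = 4; dotted quarter note = 6.
Total: 4 + 6 + 2 + 4 + 6 = 22.
22 ÷ 2 = 11 beats.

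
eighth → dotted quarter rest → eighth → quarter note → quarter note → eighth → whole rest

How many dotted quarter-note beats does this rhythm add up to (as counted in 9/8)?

One dotted quarter-note beat = 3 eighth notes.
In eighth notes: eighth = 1; dotted quarter rest = 3; eighth = 1; quarter note = 2; quarter note = 2; eighth = 1; whole rest = 8.
Altogether 1 + 3 + 1 + 2 + 2 + 1 + 8 = 18.
18 ÷ 3 = 6 beats.

6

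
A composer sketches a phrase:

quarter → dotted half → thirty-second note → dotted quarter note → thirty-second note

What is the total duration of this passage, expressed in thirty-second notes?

Convert each value to thirty-second notes: quarter = 8; dotted half = 24; thirty-second note = 1; dotted quarter note = 12; thirty-second note = 1.
Adding: 8 + 24 + 1 + 12 + 1 = 46 thirty-second notes.

46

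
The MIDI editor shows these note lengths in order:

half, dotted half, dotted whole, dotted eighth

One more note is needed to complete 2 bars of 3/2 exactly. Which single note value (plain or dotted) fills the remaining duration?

sixteenth note

2 bars of 3/2 = 48 sixteenth notes.
Working in sixteenth notes: half = 8; dotted half = 12; dotted whole = 24; dotted eighth = 3.
Total: 8 + 12 + 24 + 3 = 47.
Remaining: 48 − 47 = 1 sixteenth note, which is a sixteenth note.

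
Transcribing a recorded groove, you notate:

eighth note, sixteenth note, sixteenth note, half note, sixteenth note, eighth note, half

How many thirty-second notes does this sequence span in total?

46

Each duration in thirty-second notes: eighth note = 4; sixteenth note = 2; sixteenth note = 2; half note = 16; sixteenth note = 2; eighth note = 4; half = 16.
Sum: 4 + 2 + 2 + 16 + 2 + 4 + 16 = 46 thirty-second notes.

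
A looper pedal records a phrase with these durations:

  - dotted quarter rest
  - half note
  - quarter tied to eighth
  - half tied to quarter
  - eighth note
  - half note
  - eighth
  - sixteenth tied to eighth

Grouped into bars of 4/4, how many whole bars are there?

One bar of 4/4 = 16 sixteenth notes.
In sixteenth notes: dotted quarter rest = 6; half note = 8; quarter tied to eighth (quarter + eighth) = 6; half tied to quarter (half + quarter) = 12; eighth note = 2; half note = 8; eighth = 2; sixteenth tied to eighth (sixteenth + eighth) = 3.
Altogether 6 + 8 + 6 + 12 + 2 + 8 + 2 + 3 = 47.
47 ÷ 16 = 2 complete bars with 15 left over.

2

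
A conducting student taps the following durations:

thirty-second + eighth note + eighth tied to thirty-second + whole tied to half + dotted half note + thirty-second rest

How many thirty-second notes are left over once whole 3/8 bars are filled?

One bar of 3/8 = 12 thirty-second notes.
Convert each value to thirty-second notes: thirty-second = 1; eighth note = 4; eighth tied to thirty-second (eighth + thirty-second) = 5; whole tied to half (whole + half) = 48; dotted half note = 24; thirty-second rest = 1.
Altogether 1 + 4 + 5 + 48 + 24 + 1 = 83.
83 ÷ 12 = 6 complete bars with 11 thirty-second notes remaining.

11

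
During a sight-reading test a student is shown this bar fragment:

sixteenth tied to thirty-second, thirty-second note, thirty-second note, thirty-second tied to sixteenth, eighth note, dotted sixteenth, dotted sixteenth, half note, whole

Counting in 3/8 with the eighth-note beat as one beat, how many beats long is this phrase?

16.5

One eighth-note beat = 4 thirty-second notes.
Working in thirty-second notes: sixteenth tied to thirty-second (sixteenth + thirty-second) = 3; thirty-second note = 1; thirty-second note = 1; thirty-second tied to sixteenth (thirty-second + sixteenth) = 3; eighth note = 4; dotted sixteenth = 3; dotted sixteenth = 3; half note = 16; whole = 32.
Altogether 3 + 1 + 1 + 3 + 4 + 3 + 3 + 16 + 32 = 66.
66 ÷ 4 = 16.5 beats.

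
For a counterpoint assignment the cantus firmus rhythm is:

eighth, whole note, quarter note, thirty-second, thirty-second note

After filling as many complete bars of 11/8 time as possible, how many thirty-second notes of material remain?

One bar of 11/8 = 44 thirty-second notes.
Convert each value to thirty-second notes: eighth = 4; whole note = 32; quarter note = 8; thirty-second = 1; thirty-second note = 1.
Adding: 4 + 32 + 8 + 1 + 1 = 46.
46 ÷ 44 = 1 complete bar with 2 thirty-second notes remaining.

2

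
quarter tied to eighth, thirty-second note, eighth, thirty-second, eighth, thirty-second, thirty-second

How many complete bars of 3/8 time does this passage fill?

One bar of 3/8 = 12 thirty-second notes.
Working in thirty-second notes: quarter tied to eighth (quarter + eighth) = 12; thirty-second note = 1; eighth = 4; thirty-second = 1; eighth = 4; thirty-second = 1; thirty-second = 1.
Sum: 12 + 1 + 4 + 1 + 4 + 1 + 1 = 24.
24 ÷ 12 = 2 complete bars with 0 left over.

2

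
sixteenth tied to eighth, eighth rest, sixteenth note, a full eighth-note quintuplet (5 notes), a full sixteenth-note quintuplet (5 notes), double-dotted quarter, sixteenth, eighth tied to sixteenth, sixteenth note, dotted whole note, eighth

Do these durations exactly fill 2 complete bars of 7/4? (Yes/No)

One bar of 7/4 = 28 sixteenth notes, so 2 bars = 56.
Express everything in sixteenth notes: sixteenth tied to eighth (sixteenth + eighth) = 3; eighth rest = 2; sixteenth note = 1; a full eighth-note quintuplet (5 notes) (five quintuplet eighths span one half) = 8; a full sixteenth-note quintuplet (5 notes) (five quintuplet sixteenths span one quarter) = 4; double-dotted quarter = 7; sixteenth = 1; eighth tied to sixteenth (eighth + sixteenth) = 3; sixteenth note = 1; dotted whole note = 24; eighth = 2.
Altogether 3 + 2 + 1 + 8 + 4 + 7 + 1 + 3 + 1 + 24 + 2 = 56.
56 equals 56, so the answer is Yes.

Yes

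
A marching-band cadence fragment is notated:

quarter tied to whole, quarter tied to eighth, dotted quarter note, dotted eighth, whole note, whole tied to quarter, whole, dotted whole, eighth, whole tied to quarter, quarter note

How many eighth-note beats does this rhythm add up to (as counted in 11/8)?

68.5

One eighth-note beat = 2 sixteenth notes.
In sixteenth notes: quarter tied to whole (quarter + whole) = 20; quarter tied to eighth (quarter + eighth) = 6; dotted quarter note = 6; dotted eighth = 3; whole note = 16; whole tied to quarter (whole + quarter) = 20; whole = 16; dotted whole = 24; eighth = 2; whole tied to quarter (whole + quarter) = 20; quarter note = 4.
Total: 20 + 6 + 6 + 3 + 16 + 20 + 16 + 24 + 2 + 20 + 4 = 137.
137 ÷ 2 = 68.5 beats.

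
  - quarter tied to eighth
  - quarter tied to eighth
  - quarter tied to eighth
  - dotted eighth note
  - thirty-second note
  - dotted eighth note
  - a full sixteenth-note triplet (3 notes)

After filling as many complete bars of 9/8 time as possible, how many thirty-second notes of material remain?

One bar of 9/8 = 36 thirty-second notes.
Working in thirty-second notes: quarter tied to eighth (quarter + eighth) = 12; quarter tied to eighth (quarter + eighth) = 12; quarter tied to eighth (quarter + eighth) = 12; dotted eighth note = 6; thirty-second note = 1; dotted eighth note = 6; a full sixteenth-note triplet (3 notes) (three triplet sixteenths span one eighth) = 4.
Total: 12 + 12 + 12 + 6 + 1 + 6 + 4 = 53.
53 ÷ 36 = 1 complete bar with 17 thirty-second notes remaining.

17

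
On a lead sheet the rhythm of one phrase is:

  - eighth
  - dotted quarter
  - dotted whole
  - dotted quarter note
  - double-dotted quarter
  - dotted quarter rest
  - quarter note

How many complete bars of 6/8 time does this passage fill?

4

One bar of 6/8 = 12 sixteenth notes.
Each duration in sixteenth notes: eighth = 2; dotted quarter = 6; dotted whole = 24; dotted quarter note = 6; double-dotted quarter = 7; dotted quarter rest = 6; quarter note = 4.
Total: 2 + 6 + 24 + 6 + 7 + 6 + 4 = 55.
55 ÷ 12 = 4 complete bars with 7 left over.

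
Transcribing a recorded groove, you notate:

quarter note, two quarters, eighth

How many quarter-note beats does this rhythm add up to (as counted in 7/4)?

One quarter-note beat = 2 eighth notes.
Each duration in eighth notes: quarter note = 2; quarter = 2; quarter = 2; eighth = 1.
Sum: 2 + 2 + 2 + 1 = 7.
7 ÷ 2 = 3.5 beats.

3.5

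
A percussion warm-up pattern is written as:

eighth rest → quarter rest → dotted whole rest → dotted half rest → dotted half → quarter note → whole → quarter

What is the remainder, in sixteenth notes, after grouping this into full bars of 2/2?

14

One bar of 2/2 = 8 eighth notes.
Working in eighth notes: eighth rest = 1; quarter rest = 2; dotted whole rest = 12; dotted half rest = 6; dotted half = 6; quarter note = 2; whole = 8; quarter = 2.
Adding: 1 + 2 + 12 + 6 + 6 + 2 + 8 + 2 = 39.
39 ÷ 8 = 4 complete bars with 7 eighth notes remaining = 14 sixteenth notes.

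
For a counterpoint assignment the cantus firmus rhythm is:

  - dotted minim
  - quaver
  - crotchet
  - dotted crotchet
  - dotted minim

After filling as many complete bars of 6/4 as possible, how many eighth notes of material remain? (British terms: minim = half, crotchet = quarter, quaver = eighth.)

One bar of 6/4 = 12 eighth notes.
Express everything in eighth notes: dotted minim = 6; quaver = 1; crotchet = 2; dotted crotchet = 3; dotted minim = 6.
Sum: 6 + 1 + 2 + 3 + 6 = 18.
18 ÷ 12 = 1 complete bar with 6 eighth notes remaining.

6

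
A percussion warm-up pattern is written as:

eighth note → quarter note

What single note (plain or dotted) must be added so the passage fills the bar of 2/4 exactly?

eighth note

The bar of 2/4 = 4 eighth notes.
Working in eighth notes: eighth note = 1; quarter note = 2.
Sum: 1 + 2 = 3.
Remaining: 4 − 3 = 1 eighth note, which is a eighth note.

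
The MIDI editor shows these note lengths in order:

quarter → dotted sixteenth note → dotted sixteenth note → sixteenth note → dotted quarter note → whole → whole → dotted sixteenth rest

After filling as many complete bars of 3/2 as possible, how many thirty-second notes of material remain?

47

One bar of 3/2 = 48 thirty-second notes.
Working in thirty-second notes: quarter = 8; dotted sixteenth note = 3; dotted sixteenth note = 3; sixteenth note = 2; dotted quarter note = 12; whole = 32; whole = 32; dotted sixteenth rest = 3.
Altogether 8 + 3 + 3 + 2 + 12 + 32 + 32 + 3 = 95.
95 ÷ 48 = 1 complete bar with 47 thirty-second notes remaining.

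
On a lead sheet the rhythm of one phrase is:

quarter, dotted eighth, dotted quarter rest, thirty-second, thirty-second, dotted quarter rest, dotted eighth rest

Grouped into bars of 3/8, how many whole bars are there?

3

One bar of 3/8 = 12 thirty-second notes.
Working in thirty-second notes: quarter = 8; dotted eighth = 6; dotted quarter rest = 12; thirty-second = 1; thirty-second = 1; dotted quarter rest = 12; dotted eighth rest = 6.
Altogether 8 + 6 + 12 + 1 + 1 + 12 + 6 = 46.
46 ÷ 12 = 3 complete bars with 10 left over.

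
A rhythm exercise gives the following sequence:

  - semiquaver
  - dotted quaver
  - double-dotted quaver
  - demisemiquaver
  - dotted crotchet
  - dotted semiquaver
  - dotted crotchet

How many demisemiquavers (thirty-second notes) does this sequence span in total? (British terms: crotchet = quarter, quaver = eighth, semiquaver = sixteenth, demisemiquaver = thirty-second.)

In thirty-second notes: semiquaver = 2; dotted quaver = 6; double-dotted quaver = 7; demisemiquaver = 1; dotted crotchet = 12; dotted semiquaver = 3; dotted crotchet = 12.
Altogether 2 + 6 + 7 + 1 + 12 + 3 + 12 = 43 thirty-second notes.

43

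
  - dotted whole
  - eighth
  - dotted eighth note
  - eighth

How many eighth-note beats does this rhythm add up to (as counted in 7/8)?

One eighth-note beat = 2 sixteenth notes.
In sixteenth notes: dotted whole = 24; eighth = 2; dotted eighth note = 3; eighth = 2.
Altogether 24 + 2 + 3 + 2 = 31.
31 ÷ 2 = 15.5 beats.

15.5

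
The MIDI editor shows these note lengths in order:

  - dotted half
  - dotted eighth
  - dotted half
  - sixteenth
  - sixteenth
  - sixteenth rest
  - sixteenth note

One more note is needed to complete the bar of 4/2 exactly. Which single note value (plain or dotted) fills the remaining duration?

The bar of 4/2 = 32 sixteenth notes.
Each duration in sixteenth notes: dotted half = 12; dotted eighth = 3; dotted half = 12; sixteenth = 1; sixteenth = 1; sixteenth rest = 1; sixteenth note = 1.
Altogether 12 + 3 + 12 + 1 + 1 + 1 + 1 = 31.
Remaining: 32 − 31 = 1 sixteenth note, which is a sixteenth note.

sixteenth note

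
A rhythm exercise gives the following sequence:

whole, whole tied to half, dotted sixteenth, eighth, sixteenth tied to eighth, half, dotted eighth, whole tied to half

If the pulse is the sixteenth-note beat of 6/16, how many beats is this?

One sixteenth-note beat = 2 thirty-second notes.
Express everything in thirty-second notes: whole = 32; whole tied to half (whole + half) = 48; dotted sixteenth = 3; eighth = 4; sixteenth tied to eighth (sixteenth + eighth) = 6; half = 16; dotted eighth = 6; whole tied to half (whole + half) = 48.
Sum: 32 + 48 + 3 + 4 + 6 + 16 + 6 + 48 = 163.
163 ÷ 2 = 81.5 beats.

81.5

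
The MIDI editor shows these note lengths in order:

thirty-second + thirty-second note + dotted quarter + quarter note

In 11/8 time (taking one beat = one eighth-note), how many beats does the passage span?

One eighth-note beat = 4 thirty-second notes.
Express everything in thirty-second notes: thirty-second = 1; thirty-second note = 1; dotted quarter = 12; quarter note = 8.
Sum: 1 + 1 + 12 + 8 = 22.
22 ÷ 4 = 5.5 beats.

5.5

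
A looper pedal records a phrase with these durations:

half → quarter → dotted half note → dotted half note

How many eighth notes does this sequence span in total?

Convert each value to eighth notes: half = 4; quarter = 2; dotted half note = 6; dotted half note = 6.
Total: 4 + 2 + 6 + 6 = 18 eighth notes.

18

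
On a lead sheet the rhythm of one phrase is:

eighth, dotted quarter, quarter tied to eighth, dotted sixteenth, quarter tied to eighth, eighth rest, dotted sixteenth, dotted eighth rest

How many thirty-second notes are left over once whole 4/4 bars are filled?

One bar of 4/4 = 32 thirty-second notes.
Working in thirty-second notes: eighth = 4; dotted quarter = 12; quarter tied to eighth (quarter + eighth) = 12; dotted sixteenth = 3; quarter tied to eighth (quarter + eighth) = 12; eighth rest = 4; dotted sixteenth = 3; dotted eighth rest = 6.
Sum: 4 + 12 + 12 + 3 + 12 + 4 + 3 + 6 = 56.
56 ÷ 32 = 1 complete bar with 24 thirty-second notes remaining.

24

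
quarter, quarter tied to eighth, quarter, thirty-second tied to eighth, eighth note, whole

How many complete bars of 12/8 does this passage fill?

1

One bar of 12/8 = 48 thirty-second notes.
Convert each value to thirty-second notes: quarter = 8; quarter tied to eighth (quarter + eighth) = 12; quarter = 8; thirty-second tied to eighth (thirty-second + eighth) = 5; eighth note = 4; whole = 32.
Sum: 8 + 12 + 8 + 5 + 4 + 32 = 69.
69 ÷ 48 = 1 complete bar with 21 left over.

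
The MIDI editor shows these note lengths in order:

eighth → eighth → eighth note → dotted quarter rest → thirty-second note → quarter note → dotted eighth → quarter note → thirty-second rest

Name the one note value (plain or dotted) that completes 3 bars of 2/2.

3 bars of 2/2 = 96 thirty-second notes.
Each duration in thirty-second notes: eighth = 4; eighth = 4; eighth note = 4; dotted quarter rest = 12; thirty-second note = 1; quarter note = 8; dotted eighth = 6; quarter note = 8; thirty-second rest = 1.
Adding: 4 + 4 + 4 + 12 + 1 + 8 + 6 + 8 + 1 = 48.
Remaining: 96 − 48 = 48 thirty-second notes, which is a dotted whole note.

dotted whole note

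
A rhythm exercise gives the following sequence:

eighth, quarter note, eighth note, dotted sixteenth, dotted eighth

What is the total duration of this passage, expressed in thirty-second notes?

25

In thirty-second notes: eighth = 4; quarter note = 8; eighth note = 4; dotted sixteenth = 3; dotted eighth = 6.
Total: 4 + 8 + 4 + 3 + 6 = 25 thirty-second notes.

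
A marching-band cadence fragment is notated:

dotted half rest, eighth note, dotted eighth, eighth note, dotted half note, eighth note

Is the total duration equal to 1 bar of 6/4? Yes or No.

No

One bar of 6/4 = 24 sixteenth notes.
Each duration in sixteenth notes: dotted half rest = 12; eighth note = 2; dotted eighth = 3; eighth note = 2; dotted half note = 12; eighth note = 2.
Adding: 12 + 2 + 3 + 2 + 12 + 2 = 33.
33 exceeds 24, so the answer is No.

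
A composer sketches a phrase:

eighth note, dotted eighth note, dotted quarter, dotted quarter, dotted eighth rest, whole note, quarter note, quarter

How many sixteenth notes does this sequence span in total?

Convert each value to sixteenth notes: eighth note = 2; dotted eighth note = 3; dotted quarter = 6; dotted quarter = 6; dotted eighth rest = 3; whole note = 16; quarter note = 4; quarter = 4.
Sum: 2 + 3 + 6 + 6 + 3 + 16 + 4 + 4 = 44 sixteenth notes.

44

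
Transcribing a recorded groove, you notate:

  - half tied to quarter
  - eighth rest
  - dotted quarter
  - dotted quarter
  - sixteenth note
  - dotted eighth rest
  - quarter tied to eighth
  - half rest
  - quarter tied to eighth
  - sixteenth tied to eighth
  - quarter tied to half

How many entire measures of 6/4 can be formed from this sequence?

2

One bar of 6/4 = 24 sixteenth notes.
Convert each value to sixteenth notes: half tied to quarter (half + quarter) = 12; eighth rest = 2; dotted quarter = 6; dotted quarter = 6; sixteenth note = 1; dotted eighth rest = 3; quarter tied to eighth (quarter + eighth) = 6; half rest = 8; quarter tied to eighth (quarter + eighth) = 6; sixteenth tied to eighth (sixteenth + eighth) = 3; quarter tied to half (quarter + half) = 12.
Adding: 12 + 2 + 6 + 6 + 1 + 3 + 6 + 8 + 6 + 3 + 12 = 65.
65 ÷ 24 = 2 complete bars with 17 left over.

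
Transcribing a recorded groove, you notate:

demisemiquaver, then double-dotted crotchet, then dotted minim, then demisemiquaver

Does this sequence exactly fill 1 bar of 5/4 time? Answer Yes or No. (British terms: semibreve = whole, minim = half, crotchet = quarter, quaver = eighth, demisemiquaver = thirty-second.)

Yes

One bar of 5/4 = 40 thirty-second notes.
Convert each value to thirty-second notes: demisemiquaver = 1; double-dotted crotchet = 14; dotted minim = 24; demisemiquaver = 1.
Sum: 1 + 14 + 24 + 1 = 40.
40 equals 40, so the answer is Yes.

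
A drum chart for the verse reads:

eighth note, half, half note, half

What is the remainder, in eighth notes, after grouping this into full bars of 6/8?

1

One bar of 6/8 = 6 eighth notes.
Express everything in eighth notes: eighth note = 1; half = 4; half note = 4; half = 4.
Adding: 1 + 4 + 4 + 4 = 13.
13 ÷ 6 = 2 complete bars with 1 eighth note remaining.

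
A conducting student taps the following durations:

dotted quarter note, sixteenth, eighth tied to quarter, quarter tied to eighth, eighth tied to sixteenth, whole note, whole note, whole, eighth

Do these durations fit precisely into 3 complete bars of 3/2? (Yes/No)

Yes

One bar of 3/2 = 24 sixteenth notes, so 3 bars = 72.
Convert each value to sixteenth notes: dotted quarter note = 6; sixteenth = 1; eighth tied to quarter (eighth + quarter) = 6; quarter tied to eighth (quarter + eighth) = 6; eighth tied to sixteenth (eighth + sixteenth) = 3; whole note = 16; whole note = 16; whole = 16; eighth = 2.
Adding: 6 + 1 + 6 + 6 + 3 + 16 + 16 + 16 + 2 = 72.
72 equals 72, so the answer is Yes.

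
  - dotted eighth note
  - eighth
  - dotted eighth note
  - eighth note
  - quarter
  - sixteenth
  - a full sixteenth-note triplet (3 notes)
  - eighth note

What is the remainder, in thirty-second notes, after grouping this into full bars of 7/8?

One bar of 7/8 = 14 sixteenth notes.
Working in sixteenth notes: dotted eighth note = 3; eighth = 2; dotted eighth note = 3; eighth note = 2; quarter = 4; sixteenth = 1; a full sixteenth-note triplet (3 notes) (three triplet sixteenths span one eighth) = 2; eighth note = 2.
Altogether 3 + 2 + 3 + 2 + 4 + 1 + 2 + 2 = 19.
19 ÷ 14 = 1 complete bar with 5 sixteenth notes remaining = 10 thirty-second notes.

10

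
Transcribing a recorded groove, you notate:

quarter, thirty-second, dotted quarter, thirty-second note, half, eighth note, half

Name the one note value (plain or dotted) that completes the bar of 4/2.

The bar of 4/2 = 64 thirty-second notes.
Each duration in thirty-second notes: quarter = 8; thirty-second = 1; dotted quarter = 12; thirty-second note = 1; half = 16; eighth note = 4; half = 16.
Altogether 8 + 1 + 12 + 1 + 16 + 4 + 16 = 58.
Remaining: 64 − 58 = 6 thirty-second notes, which is a dotted eighth note.

dotted eighth note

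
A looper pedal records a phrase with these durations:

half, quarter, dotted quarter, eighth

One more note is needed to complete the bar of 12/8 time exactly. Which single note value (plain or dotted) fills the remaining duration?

quarter note

The bar of 12/8 = 12 eighth notes.
Express everything in eighth notes: half = 4; quarter = 2; dotted quarter = 3; eighth = 1.
Total: 4 + 2 + 3 + 1 = 10.
Remaining: 12 − 10 = 2 eighth notes, which is a quarter note.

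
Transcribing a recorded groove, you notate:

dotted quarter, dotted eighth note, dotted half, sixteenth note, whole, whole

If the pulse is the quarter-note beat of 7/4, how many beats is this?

One quarter-note beat = 4 sixteenth notes.
In sixteenth notes: dotted quarter = 6; dotted eighth note = 3; dotted half = 12; sixteenth note = 1; whole = 16; whole = 16.
Sum: 6 + 3 + 12 + 1 + 16 + 16 = 54.
54 ÷ 4 = 13.5 beats.

13.5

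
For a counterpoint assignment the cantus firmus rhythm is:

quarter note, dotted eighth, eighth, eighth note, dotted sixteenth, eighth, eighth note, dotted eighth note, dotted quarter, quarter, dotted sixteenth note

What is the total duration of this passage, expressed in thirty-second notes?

62

Each duration in thirty-second notes: quarter note = 8; dotted eighth = 6; eighth = 4; eighth note = 4; dotted sixteenth = 3; eighth = 4; eighth note = 4; dotted eighth note = 6; dotted quarter = 12; quarter = 8; dotted sixteenth note = 3.
Total: 8 + 6 + 4 + 4 + 3 + 4 + 4 + 6 + 12 + 8 + 3 = 62 thirty-second notes.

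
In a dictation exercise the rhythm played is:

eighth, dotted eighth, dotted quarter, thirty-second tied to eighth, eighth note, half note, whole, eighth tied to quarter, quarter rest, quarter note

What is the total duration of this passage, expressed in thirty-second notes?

107

In thirty-second notes: eighth = 4; dotted eighth = 6; dotted quarter = 12; thirty-second tied to eighth (thirty-second + eighth) = 5; eighth note = 4; half note = 16; whole = 32; eighth tied to quarter (eighth + quarter) = 12; quarter rest = 8; quarter note = 8.
Altogether 4 + 6 + 12 + 5 + 4 + 16 + 32 + 12 + 8 + 8 = 107 thirty-second notes.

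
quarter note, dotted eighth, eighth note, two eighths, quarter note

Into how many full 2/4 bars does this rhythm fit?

2

One bar of 2/4 = 8 sixteenth notes.
Express everything in sixteenth notes: quarter note = 4; dotted eighth = 3; eighth note = 2; eighth = 2; eighth = 2; quarter note = 4.
Total: 4 + 3 + 2 + 2 + 2 + 4 = 17.
17 ÷ 8 = 2 complete bars with 1 left over.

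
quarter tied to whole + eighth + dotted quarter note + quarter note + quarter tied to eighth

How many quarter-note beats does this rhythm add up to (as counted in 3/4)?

One quarter-note beat = 2 eighth notes.
Working in eighth notes: quarter tied to whole (quarter + whole) = 10; eighth = 1; dotted quarter note = 3; quarter note = 2; quarter tied to eighth (quarter + eighth) = 3.
Total: 10 + 1 + 3 + 2 + 3 = 19.
19 ÷ 2 = 9.5 beats.

9.5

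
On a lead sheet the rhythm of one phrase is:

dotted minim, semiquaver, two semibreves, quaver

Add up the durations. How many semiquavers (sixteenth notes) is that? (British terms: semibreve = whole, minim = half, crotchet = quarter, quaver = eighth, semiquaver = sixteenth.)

47

In sixteenth notes: dotted minim = 12; semiquaver = 1; semibreve = 16; semibreve = 16; quaver = 2.
Adding: 12 + 1 + 16 + 16 + 2 = 47 sixteenth notes.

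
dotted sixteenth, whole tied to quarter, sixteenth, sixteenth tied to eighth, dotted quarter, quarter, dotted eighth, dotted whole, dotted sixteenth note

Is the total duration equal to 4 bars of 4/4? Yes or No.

One bar of 4/4 = 32 thirty-second notes, so 4 bars = 128.
Each duration in thirty-second notes: dotted sixteenth = 3; whole tied to quarter (whole + quarter) = 40; sixteenth = 2; sixteenth tied to eighth (sixteenth + eighth) = 6; dotted quarter = 12; quarter = 8; dotted eighth = 6; dotted whole = 48; dotted sixteenth note = 3.
Adding: 3 + 40 + 2 + 6 + 12 + 8 + 6 + 48 + 3 = 128.
128 equals 128, so the answer is Yes.

Yes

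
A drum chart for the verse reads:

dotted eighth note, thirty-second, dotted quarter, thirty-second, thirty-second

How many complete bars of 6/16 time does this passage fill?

1

One bar of 6/16 = 12 thirty-second notes.
Each duration in thirty-second notes: dotted eighth note = 6; thirty-second = 1; dotted quarter = 12; thirty-second = 1; thirty-second = 1.
Adding: 6 + 1 + 12 + 1 + 1 = 21.
21 ÷ 12 = 1 complete bar with 9 left over.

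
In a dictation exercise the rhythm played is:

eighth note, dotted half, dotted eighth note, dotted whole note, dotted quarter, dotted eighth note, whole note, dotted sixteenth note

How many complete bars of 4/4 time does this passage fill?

4

One bar of 4/4 = 32 thirty-second notes.
Convert each value to thirty-second notes: eighth note = 4; dotted half = 24; dotted eighth note = 6; dotted whole note = 48; dotted quarter = 12; dotted eighth note = 6; whole note = 32; dotted sixteenth note = 3.
Adding: 4 + 24 + 6 + 48 + 12 + 6 + 32 + 3 = 135.
135 ÷ 32 = 4 complete bars with 7 left over.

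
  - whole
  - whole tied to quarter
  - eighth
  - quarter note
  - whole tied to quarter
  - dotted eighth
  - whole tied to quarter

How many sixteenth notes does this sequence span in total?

Each duration in sixteenth notes: whole = 16; whole tied to quarter (whole + quarter) = 20; eighth = 2; quarter note = 4; whole tied to quarter (whole + quarter) = 20; dotted eighth = 3; whole tied to quarter (whole + quarter) = 20.
Total: 16 + 20 + 2 + 4 + 20 + 3 + 20 = 85 sixteenth notes.

85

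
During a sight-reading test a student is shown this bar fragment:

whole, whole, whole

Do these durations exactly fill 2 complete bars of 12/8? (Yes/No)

Yes

One bar of 12/8 = 3 half notes, so 2 bars = 6.
In half notes: whole = 2; whole = 2; whole = 2.
Altogether 2 + 2 + 2 = 6.
6 equals 6, so the answer is Yes.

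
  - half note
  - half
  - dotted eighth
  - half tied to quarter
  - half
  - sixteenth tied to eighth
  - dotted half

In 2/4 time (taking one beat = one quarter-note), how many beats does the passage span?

13.5

One quarter-note beat = 4 sixteenth notes.
Each duration in sixteenth notes: half note = 8; half = 8; dotted eighth = 3; half tied to quarter (half + quarter) = 12; half = 8; sixteenth tied to eighth (sixteenth + eighth) = 3; dotted half = 12.
Altogether 8 + 8 + 3 + 12 + 8 + 3 + 12 = 54.
54 ÷ 4 = 13.5 beats.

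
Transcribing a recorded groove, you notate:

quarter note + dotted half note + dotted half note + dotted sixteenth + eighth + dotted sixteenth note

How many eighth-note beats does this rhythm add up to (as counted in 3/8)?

One eighth-note beat = 4 thirty-second notes.
Convert each value to thirty-second notes: quarter note = 8; dotted half note = 24; dotted half note = 24; dotted sixteenth = 3; eighth = 4; dotted sixteenth note = 3.
Altogether 8 + 24 + 24 + 3 + 4 + 3 = 66.
66 ÷ 4 = 16.5 beats.

16.5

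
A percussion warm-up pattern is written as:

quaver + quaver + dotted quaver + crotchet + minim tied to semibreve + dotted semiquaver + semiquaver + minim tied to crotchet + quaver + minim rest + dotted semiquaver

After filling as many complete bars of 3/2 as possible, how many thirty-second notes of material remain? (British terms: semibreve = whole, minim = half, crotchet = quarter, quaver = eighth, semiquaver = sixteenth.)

26

One bar of 3/2 = 48 thirty-second notes.
Each duration in thirty-second notes: quaver = 4; quaver = 4; dotted quaver = 6; crotchet = 8; minim tied to semibreve (minim + semibreve) = 48; dotted semiquaver = 3; semiquaver = 2; minim tied to crotchet (minim + crotchet) = 24; quaver = 4; minim rest = 16; dotted semiquaver = 3.
Sum: 4 + 4 + 6 + 8 + 48 + 3 + 2 + 24 + 4 + 16 + 3 = 122.
122 ÷ 48 = 2 complete bars with 26 thirty-second notes remaining.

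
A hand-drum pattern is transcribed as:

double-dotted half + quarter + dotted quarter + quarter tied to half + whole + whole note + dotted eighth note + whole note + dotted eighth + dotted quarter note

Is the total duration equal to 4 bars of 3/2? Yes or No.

One bar of 3/2 = 24 sixteenth notes, so 4 bars = 96.
Express everything in sixteenth notes: double-dotted half = 14; quarter = 4; dotted quarter = 6; quarter tied to half (quarter + half) = 12; whole = 16; whole note = 16; dotted eighth note = 3; whole note = 16; dotted eighth = 3; dotted quarter note = 6.
Total: 14 + 4 + 6 + 12 + 16 + 16 + 3 + 16 + 3 + 6 = 96.
96 equals 96, so the answer is Yes.

Yes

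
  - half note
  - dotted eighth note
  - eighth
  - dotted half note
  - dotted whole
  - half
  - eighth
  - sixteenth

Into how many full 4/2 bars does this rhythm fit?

1

One bar of 4/2 = 32 sixteenth notes.
In sixteenth notes: half note = 8; dotted eighth note = 3; eighth = 2; dotted half note = 12; dotted whole = 24; half = 8; eighth = 2; sixteenth = 1.
Sum: 8 + 3 + 2 + 12 + 24 + 8 + 2 + 1 = 60.
60 ÷ 32 = 1 complete bar with 28 left over.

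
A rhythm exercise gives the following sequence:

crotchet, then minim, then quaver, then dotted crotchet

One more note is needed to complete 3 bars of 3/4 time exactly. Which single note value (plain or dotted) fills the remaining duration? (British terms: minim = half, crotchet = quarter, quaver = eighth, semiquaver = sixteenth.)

whole note

3 bars of 3/4 = 18 eighth notes.
Express everything in eighth notes: crotchet = 2; minim = 4; quaver = 1; dotted crotchet = 3.
Total: 2 + 4 + 1 + 3 = 10.
Remaining: 18 − 10 = 8 eighth notes, which is a whole note.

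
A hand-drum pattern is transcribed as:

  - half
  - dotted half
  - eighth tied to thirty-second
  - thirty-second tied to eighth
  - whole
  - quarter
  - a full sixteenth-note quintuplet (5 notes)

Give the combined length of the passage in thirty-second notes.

Express everything in thirty-second notes: half = 16; dotted half = 24; eighth tied to thirty-second (eighth + thirty-second) = 5; thirty-second tied to eighth (thirty-second + eighth) = 5; whole = 32; quarter = 8; a full sixteenth-note quintuplet (5 notes) (five quintuplet sixteenths span one quarter) = 8.
Total: 16 + 24 + 5 + 5 + 32 + 8 + 8 = 98 thirty-second notes.

98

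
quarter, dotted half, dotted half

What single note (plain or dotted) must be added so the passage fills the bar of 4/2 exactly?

quarter note

The bar of 4/2 = 8 quarter notes.
In quarter notes: quarter = 1; dotted half = 3; dotted half = 3.
Sum: 1 + 3 + 3 = 7.
Remaining: 8 − 7 = 1 quarter note, which is a quarter note.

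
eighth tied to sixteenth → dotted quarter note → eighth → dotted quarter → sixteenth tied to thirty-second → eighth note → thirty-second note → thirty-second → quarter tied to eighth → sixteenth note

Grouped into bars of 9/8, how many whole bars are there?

One bar of 9/8 = 36 thirty-second notes.
Express everything in thirty-second notes: eighth tied to sixteenth (eighth + sixteenth) = 6; dotted quarter note = 12; eighth = 4; dotted quarter = 12; sixteenth tied to thirty-second (sixteenth + thirty-second) = 3; eighth note = 4; thirty-second note = 1; thirty-second = 1; quarter tied to eighth (quarter + eighth) = 12; sixteenth note = 2.
Total: 6 + 12 + 4 + 12 + 3 + 4 + 1 + 1 + 12 + 2 = 57.
57 ÷ 36 = 1 complete bar with 21 left over.

1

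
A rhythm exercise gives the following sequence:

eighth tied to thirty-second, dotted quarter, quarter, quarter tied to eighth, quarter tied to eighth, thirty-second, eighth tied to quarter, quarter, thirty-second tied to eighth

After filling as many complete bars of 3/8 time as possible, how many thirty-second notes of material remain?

One bar of 3/8 = 12 thirty-second notes.
Express everything in thirty-second notes: eighth tied to thirty-second (eighth + thirty-second) = 5; dotted quarter = 12; quarter = 8; quarter tied to eighth (quarter + eighth) = 12; quarter tied to eighth (quarter + eighth) = 12; thirty-second = 1; eighth tied to quarter (eighth + quarter) = 12; quarter = 8; thirty-second tied to eighth (thirty-second + eighth) = 5.
Total: 5 + 12 + 8 + 12 + 12 + 1 + 12 + 8 + 5 = 75.
75 ÷ 12 = 6 complete bars with 3 thirty-second notes remaining.

3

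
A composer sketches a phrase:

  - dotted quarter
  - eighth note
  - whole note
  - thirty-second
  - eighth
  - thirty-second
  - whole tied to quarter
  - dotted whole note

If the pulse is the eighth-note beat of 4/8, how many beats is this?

35.5

One eighth-note beat = 4 thirty-second notes.
Working in thirty-second notes: dotted quarter = 12; eighth note = 4; whole note = 32; thirty-second = 1; eighth = 4; thirty-second = 1; whole tied to quarter (whole + quarter) = 40; dotted whole note = 48.
Sum: 12 + 4 + 32 + 1 + 4 + 1 + 40 + 48 = 142.
142 ÷ 4 = 35.5 beats.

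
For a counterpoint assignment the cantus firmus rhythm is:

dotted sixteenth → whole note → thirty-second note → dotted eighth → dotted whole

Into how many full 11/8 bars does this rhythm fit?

One bar of 11/8 = 44 thirty-second notes.
Convert each value to thirty-second notes: dotted sixteenth = 3; whole note = 32; thirty-second note = 1; dotted eighth = 6; dotted whole = 48.
Altogether 3 + 32 + 1 + 6 + 48 = 90.
90 ÷ 44 = 2 complete bars with 2 left over.

2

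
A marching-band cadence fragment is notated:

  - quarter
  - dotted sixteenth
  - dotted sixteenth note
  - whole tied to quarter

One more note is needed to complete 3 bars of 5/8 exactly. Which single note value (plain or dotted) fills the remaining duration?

3 bars of 5/8 = 60 thirty-second notes.
Convert each value to thirty-second notes: quarter = 8; dotted sixteenth = 3; dotted sixteenth note = 3; whole tied to quarter (whole + quarter) = 40.
Sum: 8 + 3 + 3 + 40 = 54.
Remaining: 60 − 54 = 6 thirty-second notes, which is a dotted eighth note.

dotted eighth note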